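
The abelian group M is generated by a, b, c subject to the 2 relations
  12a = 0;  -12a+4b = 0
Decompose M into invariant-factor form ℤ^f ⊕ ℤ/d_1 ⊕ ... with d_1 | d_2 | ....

Answer: M ≅ ℤ^1 ⊕ ℤ/4 ⊕ ℤ/12

Derivation:
rank_ℚ(R)=2; free=3−2=1
SNF(R) diag = [4, 12] → torsion [4, 12]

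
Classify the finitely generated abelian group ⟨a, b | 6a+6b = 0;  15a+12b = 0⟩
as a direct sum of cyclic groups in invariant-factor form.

Answer: M ≅ ℤ/3 ⊕ ℤ/6

Derivation:
rank_ℚ(R)=2; free=2−2=0
SNF(R) diag = [3, 6] → torsion [3, 6]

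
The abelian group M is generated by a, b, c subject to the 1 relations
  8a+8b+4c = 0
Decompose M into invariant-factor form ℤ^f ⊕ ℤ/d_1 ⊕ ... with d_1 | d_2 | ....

Answer: M ≅ ℤ^2 ⊕ ℤ/4

Derivation:
rank_ℚ(R)=1; free=3−1=2
SNF(R) diag = [4] → torsion [4]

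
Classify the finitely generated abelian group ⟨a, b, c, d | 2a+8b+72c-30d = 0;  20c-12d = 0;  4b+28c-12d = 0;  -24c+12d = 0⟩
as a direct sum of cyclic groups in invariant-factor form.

rank_ℚ(R)=4; free=4−4=0
SNF(R) diag = [2, 4, 4, 12] → torsion [2, 4, 4, 12]

Answer: M ≅ ℤ/2 ⊕ ℤ/4 ⊕ ℤ/4 ⊕ ℤ/12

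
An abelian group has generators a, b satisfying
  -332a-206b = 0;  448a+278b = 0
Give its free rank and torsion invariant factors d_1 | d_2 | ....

Answer: M ≅ ℤ/2 ⊕ ℤ/4

Derivation:
rank_ℚ(R)=2; free=2−2=0
SNF(R) diag = [2, 4] → torsion [2, 4]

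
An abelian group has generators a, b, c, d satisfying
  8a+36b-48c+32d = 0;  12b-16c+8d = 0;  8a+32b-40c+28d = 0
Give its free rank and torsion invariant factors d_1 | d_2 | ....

rank_ℚ(R)=3; free=4−3=1
SNF(R) diag = [4, 4, 8] → torsion [4, 4, 8]

Answer: M ≅ ℤ^1 ⊕ ℤ/4 ⊕ ℤ/4 ⊕ ℤ/8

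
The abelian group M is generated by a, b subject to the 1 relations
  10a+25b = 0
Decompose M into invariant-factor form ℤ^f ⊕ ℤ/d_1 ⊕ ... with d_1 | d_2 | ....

rank_ℚ(R)=1; free=2−1=1
SNF(R) diag = [5] → torsion [5]

Answer: M ≅ ℤ^1 ⊕ ℤ/5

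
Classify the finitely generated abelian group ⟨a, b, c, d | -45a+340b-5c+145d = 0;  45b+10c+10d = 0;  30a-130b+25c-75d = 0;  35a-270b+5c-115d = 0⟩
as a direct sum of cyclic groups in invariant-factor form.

rank_ℚ(R)=4; free=4−4=0
SNF(R) diag = [5, 5, 5, 10] → torsion [5, 5, 5, 10]

Answer: M ≅ ℤ/5 ⊕ ℤ/5 ⊕ ℤ/5 ⊕ ℤ/10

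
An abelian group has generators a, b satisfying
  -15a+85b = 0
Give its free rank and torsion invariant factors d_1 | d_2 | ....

Answer: M ≅ ℤ^1 ⊕ ℤ/5

Derivation:
rank_ℚ(R)=1; free=2−1=1
SNF(R) diag = [5] → torsion [5]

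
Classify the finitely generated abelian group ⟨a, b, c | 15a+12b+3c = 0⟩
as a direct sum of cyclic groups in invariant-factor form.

rank_ℚ(R)=1; free=3−1=2
SNF(R) diag = [3] → torsion [3]

Answer: M ≅ ℤ^2 ⊕ ℤ/3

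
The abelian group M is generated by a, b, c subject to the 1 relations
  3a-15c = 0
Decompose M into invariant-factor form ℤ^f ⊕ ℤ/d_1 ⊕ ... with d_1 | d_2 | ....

Answer: M ≅ ℤ^2 ⊕ ℤ/3

Derivation:
rank_ℚ(R)=1; free=3−1=2
SNF(R) diag = [3] → torsion [3]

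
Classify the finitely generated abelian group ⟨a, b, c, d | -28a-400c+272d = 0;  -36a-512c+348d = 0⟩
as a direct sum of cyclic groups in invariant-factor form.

Answer: M ≅ ℤ^2 ⊕ ℤ/4 ⊕ ℤ/4

Derivation:
rank_ℚ(R)=2; free=4−2=2
SNF(R) diag = [4, 4] → torsion [4, 4]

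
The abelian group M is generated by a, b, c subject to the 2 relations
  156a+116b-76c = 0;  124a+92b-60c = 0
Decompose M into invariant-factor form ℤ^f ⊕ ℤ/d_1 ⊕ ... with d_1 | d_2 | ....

Answer: M ≅ ℤ^1 ⊕ ℤ/4 ⊕ ℤ/8

Derivation:
rank_ℚ(R)=2; free=3−2=1
SNF(R) diag = [4, 8] → torsion [4, 8]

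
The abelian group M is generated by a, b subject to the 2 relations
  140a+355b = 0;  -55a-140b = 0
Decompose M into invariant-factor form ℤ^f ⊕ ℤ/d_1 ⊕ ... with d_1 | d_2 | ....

rank_ℚ(R)=2; free=2−2=0
SNF(R) diag = [5, 15] → torsion [5, 15]

Answer: M ≅ ℤ/5 ⊕ ℤ/15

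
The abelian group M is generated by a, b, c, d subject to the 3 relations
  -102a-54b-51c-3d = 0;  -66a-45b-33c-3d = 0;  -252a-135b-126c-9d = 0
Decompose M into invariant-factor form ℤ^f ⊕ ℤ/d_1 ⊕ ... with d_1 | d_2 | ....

rank_ℚ(R)=3; free=4−3=1
SNF(R) diag = [3, 9, 27] → torsion [3, 9, 27]

Answer: M ≅ ℤ^1 ⊕ ℤ/3 ⊕ ℤ/9 ⊕ ℤ/27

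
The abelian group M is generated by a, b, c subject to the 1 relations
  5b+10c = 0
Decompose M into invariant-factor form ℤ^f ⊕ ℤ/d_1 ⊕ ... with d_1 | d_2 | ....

rank_ℚ(R)=1; free=3−1=2
SNF(R) diag = [5] → torsion [5]

Answer: M ≅ ℤ^2 ⊕ ℤ/5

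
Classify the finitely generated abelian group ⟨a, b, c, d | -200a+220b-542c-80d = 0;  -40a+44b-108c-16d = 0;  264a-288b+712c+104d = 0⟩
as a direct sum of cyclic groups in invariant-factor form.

Answer: M ≅ ℤ^1 ⊕ ℤ/2 ⊕ ℤ/4 ⊕ ℤ/8

Derivation:
rank_ℚ(R)=3; free=4−3=1
SNF(R) diag = [2, 4, 8] → torsion [2, 4, 8]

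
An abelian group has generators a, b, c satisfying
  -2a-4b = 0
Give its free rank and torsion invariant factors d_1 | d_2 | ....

rank_ℚ(R)=1; free=3−1=2
SNF(R) diag = [2] → torsion [2]

Answer: M ≅ ℤ^2 ⊕ ℤ/2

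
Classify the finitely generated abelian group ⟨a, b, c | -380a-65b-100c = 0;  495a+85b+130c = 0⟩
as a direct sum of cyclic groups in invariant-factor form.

Answer: M ≅ ℤ^1 ⊕ ℤ/5 ⊕ ℤ/5

Derivation:
rank_ℚ(R)=2; free=3−2=1
SNF(R) diag = [5, 5] → torsion [5, 5]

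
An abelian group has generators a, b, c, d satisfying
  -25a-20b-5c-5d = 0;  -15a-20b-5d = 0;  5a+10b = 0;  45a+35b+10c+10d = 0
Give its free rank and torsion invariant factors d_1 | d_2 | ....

rank_ℚ(R)=4; free=4−4=0
SNF(R) diag = [5, 5, 5, 5] → torsion [5, 5, 5, 5]

Answer: M ≅ ℤ/5 ⊕ ℤ/5 ⊕ ℤ/5 ⊕ ℤ/5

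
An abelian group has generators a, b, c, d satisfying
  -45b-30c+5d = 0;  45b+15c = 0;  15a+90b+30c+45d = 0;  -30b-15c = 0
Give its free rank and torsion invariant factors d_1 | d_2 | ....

Answer: M ≅ ℤ/5 ⊕ ℤ/15 ⊕ ℤ/15 ⊕ ℤ/15

Derivation:
rank_ℚ(R)=4; free=4−4=0
SNF(R) diag = [5, 15, 15, 15] → torsion [5, 15, 15, 15]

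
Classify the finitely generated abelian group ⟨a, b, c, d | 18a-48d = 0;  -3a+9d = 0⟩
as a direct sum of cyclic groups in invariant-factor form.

Answer: M ≅ ℤ^2 ⊕ ℤ/3 ⊕ ℤ/6

Derivation:
rank_ℚ(R)=2; free=4−2=2
SNF(R) diag = [3, 6] → torsion [3, 6]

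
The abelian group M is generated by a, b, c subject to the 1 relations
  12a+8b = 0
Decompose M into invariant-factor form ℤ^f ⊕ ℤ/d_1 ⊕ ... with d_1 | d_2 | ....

rank_ℚ(R)=1; free=3−1=2
SNF(R) diag = [4] → torsion [4]

Answer: M ≅ ℤ^2 ⊕ ℤ/4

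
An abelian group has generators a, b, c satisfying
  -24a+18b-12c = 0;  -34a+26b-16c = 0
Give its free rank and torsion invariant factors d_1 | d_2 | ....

Answer: M ≅ ℤ^1 ⊕ ℤ/2 ⊕ ℤ/6

Derivation:
rank_ℚ(R)=2; free=3−2=1
SNF(R) diag = [2, 6] → torsion [2, 6]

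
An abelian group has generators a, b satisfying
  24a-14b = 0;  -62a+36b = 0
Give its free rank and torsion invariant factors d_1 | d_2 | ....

rank_ℚ(R)=2; free=2−2=0
SNF(R) diag = [2, 2] → torsion [2, 2]

Answer: M ≅ ℤ/2 ⊕ ℤ/2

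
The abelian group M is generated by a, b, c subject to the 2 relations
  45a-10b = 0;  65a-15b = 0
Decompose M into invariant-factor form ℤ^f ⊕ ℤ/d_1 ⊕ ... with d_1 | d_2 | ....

rank_ℚ(R)=2; free=3−2=1
SNF(R) diag = [5, 5] → torsion [5, 5]

Answer: M ≅ ℤ^1 ⊕ ℤ/5 ⊕ ℤ/5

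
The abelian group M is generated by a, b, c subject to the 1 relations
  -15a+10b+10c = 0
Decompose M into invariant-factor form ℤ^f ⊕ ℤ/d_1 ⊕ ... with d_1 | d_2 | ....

Answer: M ≅ ℤ^2 ⊕ ℤ/5

Derivation:
rank_ℚ(R)=1; free=3−1=2
SNF(R) diag = [5] → torsion [5]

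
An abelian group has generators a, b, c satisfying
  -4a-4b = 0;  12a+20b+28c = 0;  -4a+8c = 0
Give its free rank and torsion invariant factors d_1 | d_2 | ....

Answer: M ≅ ℤ/4 ⊕ ℤ/4 ⊕ ℤ/12

Derivation:
rank_ℚ(R)=3; free=3−3=0
SNF(R) diag = [4, 4, 12] → torsion [4, 4, 12]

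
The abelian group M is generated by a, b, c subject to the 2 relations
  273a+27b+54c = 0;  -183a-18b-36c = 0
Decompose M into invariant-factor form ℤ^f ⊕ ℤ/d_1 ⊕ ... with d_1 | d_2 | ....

Answer: M ≅ ℤ^1 ⊕ ℤ/3 ⊕ ℤ/9

Derivation:
rank_ℚ(R)=2; free=3−2=1
SNF(R) diag = [3, 9] → torsion [3, 9]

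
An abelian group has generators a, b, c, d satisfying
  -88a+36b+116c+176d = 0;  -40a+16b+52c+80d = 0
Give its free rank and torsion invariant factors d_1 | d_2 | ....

rank_ℚ(R)=2; free=4−2=2
SNF(R) diag = [4, 4] → torsion [4, 4]

Answer: M ≅ ℤ^2 ⊕ ℤ/4 ⊕ ℤ/4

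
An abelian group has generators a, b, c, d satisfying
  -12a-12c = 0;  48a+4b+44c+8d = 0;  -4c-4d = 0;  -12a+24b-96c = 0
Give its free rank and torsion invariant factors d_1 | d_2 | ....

Answer: M ≅ ℤ/4 ⊕ ℤ/4 ⊕ ℤ/12 ⊕ ℤ/12

Derivation:
rank_ℚ(R)=4; free=4−4=0
SNF(R) diag = [4, 4, 12, 12] → torsion [4, 4, 12, 12]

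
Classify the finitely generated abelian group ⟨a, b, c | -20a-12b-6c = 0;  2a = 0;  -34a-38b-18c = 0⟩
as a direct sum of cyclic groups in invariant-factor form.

rank_ℚ(R)=3; free=3−3=0
SNF(R) diag = [2, 2, 6] → torsion [2, 2, 6]

Answer: M ≅ ℤ/2 ⊕ ℤ/2 ⊕ ℤ/6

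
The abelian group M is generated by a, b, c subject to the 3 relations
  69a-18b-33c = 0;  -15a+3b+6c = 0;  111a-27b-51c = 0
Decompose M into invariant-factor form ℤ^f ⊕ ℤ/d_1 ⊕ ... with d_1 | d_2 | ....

Answer: M ≅ ℤ/3 ⊕ ℤ/3 ⊕ ℤ/3

Derivation:
rank_ℚ(R)=3; free=3−3=0
SNF(R) diag = [3, 3, 3] → torsion [3, 3, 3]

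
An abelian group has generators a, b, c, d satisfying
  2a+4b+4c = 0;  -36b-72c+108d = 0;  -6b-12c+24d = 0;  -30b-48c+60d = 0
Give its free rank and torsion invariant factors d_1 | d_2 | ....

rank_ℚ(R)=4; free=4−4=0
SNF(R) diag = [2, 6, 12, 36] → torsion [2, 6, 12, 36]

Answer: M ≅ ℤ/2 ⊕ ℤ/6 ⊕ ℤ/12 ⊕ ℤ/36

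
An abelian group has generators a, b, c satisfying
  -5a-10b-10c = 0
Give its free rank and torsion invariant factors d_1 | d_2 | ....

rank_ℚ(R)=1; free=3−1=2
SNF(R) diag = [5] → torsion [5]

Answer: M ≅ ℤ^2 ⊕ ℤ/5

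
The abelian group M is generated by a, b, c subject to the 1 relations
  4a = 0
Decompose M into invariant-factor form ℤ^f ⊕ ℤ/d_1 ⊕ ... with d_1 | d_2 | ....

rank_ℚ(R)=1; free=3−1=2
SNF(R) diag = [4] → torsion [4]

Answer: M ≅ ℤ^2 ⊕ ℤ/4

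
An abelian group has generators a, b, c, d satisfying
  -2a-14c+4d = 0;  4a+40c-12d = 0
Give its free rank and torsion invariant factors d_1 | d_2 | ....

rank_ℚ(R)=2; free=4−2=2
SNF(R) diag = [2, 4] → torsion [2, 4]

Answer: M ≅ ℤ^2 ⊕ ℤ/2 ⊕ ℤ/4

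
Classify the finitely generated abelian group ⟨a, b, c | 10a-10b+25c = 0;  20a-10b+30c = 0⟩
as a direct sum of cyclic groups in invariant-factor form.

Answer: M ≅ ℤ^1 ⊕ ℤ/5 ⊕ ℤ/10

Derivation:
rank_ℚ(R)=2; free=3−2=1
SNF(R) diag = [5, 10] → torsion [5, 10]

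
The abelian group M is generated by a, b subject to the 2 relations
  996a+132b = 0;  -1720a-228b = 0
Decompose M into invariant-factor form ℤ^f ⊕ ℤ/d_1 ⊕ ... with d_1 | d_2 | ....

rank_ℚ(R)=2; free=2−2=0
SNF(R) diag = [4, 12] → torsion [4, 12]

Answer: M ≅ ℤ/4 ⊕ ℤ/12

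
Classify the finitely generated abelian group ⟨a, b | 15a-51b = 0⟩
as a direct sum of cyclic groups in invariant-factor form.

Answer: M ≅ ℤ^1 ⊕ ℤ/3

Derivation:
rank_ℚ(R)=1; free=2−1=1
SNF(R) diag = [3] → torsion [3]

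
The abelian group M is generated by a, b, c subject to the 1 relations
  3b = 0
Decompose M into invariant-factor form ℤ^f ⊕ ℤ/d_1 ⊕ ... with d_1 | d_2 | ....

rank_ℚ(R)=1; free=3−1=2
SNF(R) diag = [3] → torsion [3]

Answer: M ≅ ℤ^2 ⊕ ℤ/3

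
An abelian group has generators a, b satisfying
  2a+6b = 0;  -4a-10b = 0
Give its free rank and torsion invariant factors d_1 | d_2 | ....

Answer: M ≅ ℤ/2 ⊕ ℤ/2

Derivation:
rank_ℚ(R)=2; free=2−2=0
SNF(R) diag = [2, 2] → torsion [2, 2]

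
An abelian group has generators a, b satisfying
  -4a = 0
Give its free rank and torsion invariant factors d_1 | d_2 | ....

rank_ℚ(R)=1; free=2−1=1
SNF(R) diag = [4] → torsion [4]

Answer: M ≅ ℤ^1 ⊕ ℤ/4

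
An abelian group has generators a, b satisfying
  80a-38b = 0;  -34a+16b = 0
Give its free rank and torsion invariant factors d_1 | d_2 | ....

Answer: M ≅ ℤ/2 ⊕ ℤ/6

Derivation:
rank_ℚ(R)=2; free=2−2=0
SNF(R) diag = [2, 6] → torsion [2, 6]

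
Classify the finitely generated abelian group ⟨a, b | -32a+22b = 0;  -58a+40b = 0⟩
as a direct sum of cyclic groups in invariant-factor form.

rank_ℚ(R)=2; free=2−2=0
SNF(R) diag = [2, 2] → torsion [2, 2]

Answer: M ≅ ℤ/2 ⊕ ℤ/2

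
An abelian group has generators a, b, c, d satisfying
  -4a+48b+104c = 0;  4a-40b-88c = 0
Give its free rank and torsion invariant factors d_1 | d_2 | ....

Answer: M ≅ ℤ^2 ⊕ ℤ/4 ⊕ ℤ/8

Derivation:
rank_ℚ(R)=2; free=4−2=2
SNF(R) diag = [4, 8] → torsion [4, 8]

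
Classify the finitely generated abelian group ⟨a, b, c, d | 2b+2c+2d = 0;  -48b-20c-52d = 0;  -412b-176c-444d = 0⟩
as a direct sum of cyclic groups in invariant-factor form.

rank_ℚ(R)=3; free=4−3=1
SNF(R) diag = [2, 4, 12] → torsion [2, 4, 12]

Answer: M ≅ ℤ^1 ⊕ ℤ/2 ⊕ ℤ/4 ⊕ ℤ/12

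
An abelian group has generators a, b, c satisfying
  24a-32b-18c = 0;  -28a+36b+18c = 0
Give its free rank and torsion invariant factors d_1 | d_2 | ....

rank_ℚ(R)=2; free=3−2=1
SNF(R) diag = [2, 4] → torsion [2, 4]

Answer: M ≅ ℤ^1 ⊕ ℤ/2 ⊕ ℤ/4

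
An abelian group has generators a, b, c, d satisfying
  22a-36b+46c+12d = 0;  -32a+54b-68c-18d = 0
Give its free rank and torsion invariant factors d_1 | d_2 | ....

Answer: M ≅ ℤ^2 ⊕ ℤ/2 ⊕ ℤ/6

Derivation:
rank_ℚ(R)=2; free=4−2=2
SNF(R) diag = [2, 6] → torsion [2, 6]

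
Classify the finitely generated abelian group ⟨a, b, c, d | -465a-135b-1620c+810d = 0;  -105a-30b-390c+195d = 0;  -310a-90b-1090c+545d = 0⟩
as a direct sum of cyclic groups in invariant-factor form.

rank_ℚ(R)=3; free=4−3=1
SNF(R) diag = [5, 15, 15] → torsion [5, 15, 15]

Answer: M ≅ ℤ^1 ⊕ ℤ/5 ⊕ ℤ/15 ⊕ ℤ/15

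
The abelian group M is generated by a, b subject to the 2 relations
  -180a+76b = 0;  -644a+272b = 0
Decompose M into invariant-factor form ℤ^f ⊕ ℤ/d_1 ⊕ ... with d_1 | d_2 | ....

Answer: M ≅ ℤ/4 ⊕ ℤ/4

Derivation:
rank_ℚ(R)=2; free=2−2=0
SNF(R) diag = [4, 4] → torsion [4, 4]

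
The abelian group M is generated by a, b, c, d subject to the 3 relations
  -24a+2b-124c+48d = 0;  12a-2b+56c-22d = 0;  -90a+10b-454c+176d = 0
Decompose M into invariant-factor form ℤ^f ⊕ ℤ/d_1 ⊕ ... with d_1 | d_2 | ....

rank_ℚ(R)=3; free=4−3=1
SNF(R) diag = [2, 2, 6] → torsion [2, 2, 6]

Answer: M ≅ ℤ^1 ⊕ ℤ/2 ⊕ ℤ/2 ⊕ ℤ/6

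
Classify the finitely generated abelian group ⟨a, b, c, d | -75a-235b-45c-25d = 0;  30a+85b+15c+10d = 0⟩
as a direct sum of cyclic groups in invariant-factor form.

Answer: M ≅ ℤ^2 ⊕ ℤ/5 ⊕ ℤ/15

Derivation:
rank_ℚ(R)=2; free=4−2=2
SNF(R) diag = [5, 15] → torsion [5, 15]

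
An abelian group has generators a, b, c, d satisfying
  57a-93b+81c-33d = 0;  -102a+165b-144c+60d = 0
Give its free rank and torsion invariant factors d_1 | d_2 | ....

Answer: M ≅ ℤ^2 ⊕ ℤ/3 ⊕ ℤ/9

Derivation:
rank_ℚ(R)=2; free=4−2=2
SNF(R) diag = [3, 9] → torsion [3, 9]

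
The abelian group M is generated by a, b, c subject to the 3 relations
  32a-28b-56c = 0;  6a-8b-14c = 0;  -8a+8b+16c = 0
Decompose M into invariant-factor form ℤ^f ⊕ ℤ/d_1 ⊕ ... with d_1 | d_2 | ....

Answer: M ≅ ℤ/2 ⊕ ℤ/4 ⊕ ℤ/8

Derivation:
rank_ℚ(R)=3; free=3−3=0
SNF(R) diag = [2, 4, 8] → torsion [2, 4, 8]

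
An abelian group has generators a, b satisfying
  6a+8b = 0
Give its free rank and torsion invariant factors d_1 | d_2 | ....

rank_ℚ(R)=1; free=2−1=1
SNF(R) diag = [2] → torsion [2]

Answer: M ≅ ℤ^1 ⊕ ℤ/2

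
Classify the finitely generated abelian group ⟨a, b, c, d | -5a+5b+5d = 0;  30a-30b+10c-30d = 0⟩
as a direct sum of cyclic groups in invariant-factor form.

rank_ℚ(R)=2; free=4−2=2
SNF(R) diag = [5, 10] → torsion [5, 10]

Answer: M ≅ ℤ^2 ⊕ ℤ/5 ⊕ ℤ/10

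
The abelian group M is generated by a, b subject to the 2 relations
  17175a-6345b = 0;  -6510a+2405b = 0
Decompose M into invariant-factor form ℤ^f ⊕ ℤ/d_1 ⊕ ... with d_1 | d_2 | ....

rank_ℚ(R)=2; free=2−2=0
SNF(R) diag = [5, 15] → torsion [5, 15]

Answer: M ≅ ℤ/5 ⊕ ℤ/15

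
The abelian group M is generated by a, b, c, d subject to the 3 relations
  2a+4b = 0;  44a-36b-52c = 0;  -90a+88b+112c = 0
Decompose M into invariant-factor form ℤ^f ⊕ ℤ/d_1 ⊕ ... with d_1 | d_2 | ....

Answer: M ≅ ℤ^1 ⊕ ℤ/2 ⊕ ℤ/4 ⊕ ℤ/12

Derivation:
rank_ℚ(R)=3; free=4−3=1
SNF(R) diag = [2, 4, 12] → torsion [2, 4, 12]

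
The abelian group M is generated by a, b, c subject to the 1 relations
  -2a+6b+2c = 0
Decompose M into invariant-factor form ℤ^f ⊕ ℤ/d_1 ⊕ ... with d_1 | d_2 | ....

rank_ℚ(R)=1; free=3−1=2
SNF(R) diag = [2] → torsion [2]

Answer: M ≅ ℤ^2 ⊕ ℤ/2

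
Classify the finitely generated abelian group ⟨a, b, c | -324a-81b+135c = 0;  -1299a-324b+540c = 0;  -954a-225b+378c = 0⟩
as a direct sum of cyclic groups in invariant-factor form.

rank_ℚ(R)=3; free=3−3=0
SNF(R) diag = [3, 9, 27] → torsion [3, 9, 27]

Answer: M ≅ ℤ/3 ⊕ ℤ/9 ⊕ ℤ/27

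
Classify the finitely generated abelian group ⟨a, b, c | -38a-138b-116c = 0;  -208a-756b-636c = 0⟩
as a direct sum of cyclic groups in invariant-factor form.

rank_ℚ(R)=2; free=3−2=1
SNF(R) diag = [2, 4] → torsion [2, 4]

Answer: M ≅ ℤ^1 ⊕ ℤ/2 ⊕ ℤ/4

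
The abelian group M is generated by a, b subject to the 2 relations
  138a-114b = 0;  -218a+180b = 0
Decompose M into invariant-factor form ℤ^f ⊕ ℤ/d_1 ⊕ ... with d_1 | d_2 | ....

rank_ℚ(R)=2; free=2−2=0
SNF(R) diag = [2, 6] → torsion [2, 6]

Answer: M ≅ ℤ/2 ⊕ ℤ/6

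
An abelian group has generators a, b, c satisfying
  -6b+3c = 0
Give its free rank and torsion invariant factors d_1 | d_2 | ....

rank_ℚ(R)=1; free=3−1=2
SNF(R) diag = [3] → torsion [3]

Answer: M ≅ ℤ^2 ⊕ ℤ/3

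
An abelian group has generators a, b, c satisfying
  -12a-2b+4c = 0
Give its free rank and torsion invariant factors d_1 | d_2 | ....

rank_ℚ(R)=1; free=3−1=2
SNF(R) diag = [2] → torsion [2]

Answer: M ≅ ℤ^2 ⊕ ℤ/2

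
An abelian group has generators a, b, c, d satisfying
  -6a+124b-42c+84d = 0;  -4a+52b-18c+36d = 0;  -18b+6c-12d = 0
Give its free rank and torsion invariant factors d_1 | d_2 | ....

Answer: M ≅ ℤ^1 ⊕ ℤ/2 ⊕ ℤ/2 ⊕ ℤ/6

Derivation:
rank_ℚ(R)=3; free=4−3=1
SNF(R) diag = [2, 2, 6] → torsion [2, 2, 6]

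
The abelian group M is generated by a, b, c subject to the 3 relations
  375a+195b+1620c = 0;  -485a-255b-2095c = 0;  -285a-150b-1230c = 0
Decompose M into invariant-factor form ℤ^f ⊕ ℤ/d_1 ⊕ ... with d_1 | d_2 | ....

rank_ℚ(R)=3; free=3−3=0
SNF(R) diag = [5, 15, 15] → torsion [5, 15, 15]

Answer: M ≅ ℤ/5 ⊕ ℤ/15 ⊕ ℤ/15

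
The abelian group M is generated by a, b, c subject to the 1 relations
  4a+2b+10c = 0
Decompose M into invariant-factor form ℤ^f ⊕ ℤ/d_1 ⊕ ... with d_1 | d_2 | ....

Answer: M ≅ ℤ^2 ⊕ ℤ/2

Derivation:
rank_ℚ(R)=1; free=3−1=2
SNF(R) diag = [2] → torsion [2]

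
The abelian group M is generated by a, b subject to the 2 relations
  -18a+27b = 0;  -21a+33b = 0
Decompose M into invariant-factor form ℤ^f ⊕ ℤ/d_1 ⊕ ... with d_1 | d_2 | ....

rank_ℚ(R)=2; free=2−2=0
SNF(R) diag = [3, 9] → torsion [3, 9]

Answer: M ≅ ℤ/3 ⊕ ℤ/9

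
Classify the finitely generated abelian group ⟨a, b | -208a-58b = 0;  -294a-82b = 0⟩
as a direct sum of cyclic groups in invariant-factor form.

Answer: M ≅ ℤ/2 ⊕ ℤ/2

Derivation:
rank_ℚ(R)=2; free=2−2=0
SNF(R) diag = [2, 2] → torsion [2, 2]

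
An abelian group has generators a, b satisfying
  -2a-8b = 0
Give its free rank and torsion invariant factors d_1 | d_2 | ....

Answer: M ≅ ℤ^1 ⊕ ℤ/2

Derivation:
rank_ℚ(R)=1; free=2−1=1
SNF(R) diag = [2] → torsion [2]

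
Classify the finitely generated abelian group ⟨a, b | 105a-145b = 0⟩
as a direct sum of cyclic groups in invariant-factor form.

Answer: M ≅ ℤ^1 ⊕ ℤ/5

Derivation:
rank_ℚ(R)=1; free=2−1=1
SNF(R) diag = [5] → torsion [5]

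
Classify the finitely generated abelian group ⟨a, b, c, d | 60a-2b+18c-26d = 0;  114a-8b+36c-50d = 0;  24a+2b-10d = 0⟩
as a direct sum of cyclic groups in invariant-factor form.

Answer: M ≅ ℤ^1 ⊕ ℤ/2 ⊕ ℤ/6 ⊕ ℤ/18

Derivation:
rank_ℚ(R)=3; free=4−3=1
SNF(R) diag = [2, 6, 18] → torsion [2, 6, 18]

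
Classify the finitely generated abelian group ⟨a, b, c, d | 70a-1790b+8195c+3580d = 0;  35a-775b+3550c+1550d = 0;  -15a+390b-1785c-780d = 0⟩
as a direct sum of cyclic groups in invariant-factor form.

rank_ℚ(R)=3; free=4−3=1
SNF(R) diag = [5, 15, 45] → torsion [5, 15, 45]

Answer: M ≅ ℤ^1 ⊕ ℤ/5 ⊕ ℤ/15 ⊕ ℤ/45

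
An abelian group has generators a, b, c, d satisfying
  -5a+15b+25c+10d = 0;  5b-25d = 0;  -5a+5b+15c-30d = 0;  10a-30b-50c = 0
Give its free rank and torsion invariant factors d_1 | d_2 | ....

Answer: M ≅ ℤ/5 ⊕ ℤ/5 ⊕ ℤ/10 ⊕ ℤ/20

Derivation:
rank_ℚ(R)=4; free=4−4=0
SNF(R) diag = [5, 5, 10, 20] → torsion [5, 5, 10, 20]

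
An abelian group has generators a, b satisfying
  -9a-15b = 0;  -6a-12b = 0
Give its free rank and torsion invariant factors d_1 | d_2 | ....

rank_ℚ(R)=2; free=2−2=0
SNF(R) diag = [3, 6] → torsion [3, 6]

Answer: M ≅ ℤ/3 ⊕ ℤ/6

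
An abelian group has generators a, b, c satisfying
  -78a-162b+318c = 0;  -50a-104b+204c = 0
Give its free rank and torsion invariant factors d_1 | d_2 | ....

rank_ℚ(R)=2; free=3−2=1
SNF(R) diag = [2, 6] → torsion [2, 6]

Answer: M ≅ ℤ^1 ⊕ ℤ/2 ⊕ ℤ/6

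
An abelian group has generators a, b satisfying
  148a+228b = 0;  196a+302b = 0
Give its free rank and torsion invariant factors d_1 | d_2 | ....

Answer: M ≅ ℤ/2 ⊕ ℤ/4

Derivation:
rank_ℚ(R)=2; free=2−2=0
SNF(R) diag = [2, 4] → torsion [2, 4]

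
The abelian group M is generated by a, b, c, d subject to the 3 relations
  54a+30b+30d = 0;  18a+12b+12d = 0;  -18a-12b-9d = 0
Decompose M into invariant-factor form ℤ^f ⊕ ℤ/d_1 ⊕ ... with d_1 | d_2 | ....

rank_ℚ(R)=3; free=4−3=1
SNF(R) diag = [3, 6, 18] → torsion [3, 6, 18]

Answer: M ≅ ℤ^1 ⊕ ℤ/3 ⊕ ℤ/6 ⊕ ℤ/18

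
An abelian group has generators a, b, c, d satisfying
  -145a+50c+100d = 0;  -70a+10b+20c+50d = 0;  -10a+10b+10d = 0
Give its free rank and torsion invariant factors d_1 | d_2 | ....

Answer: M ≅ ℤ^1 ⊕ ℤ/5 ⊕ ℤ/10 ⊕ ℤ/20

Derivation:
rank_ℚ(R)=3; free=4−3=1
SNF(R) diag = [5, 10, 20] → torsion [5, 10, 20]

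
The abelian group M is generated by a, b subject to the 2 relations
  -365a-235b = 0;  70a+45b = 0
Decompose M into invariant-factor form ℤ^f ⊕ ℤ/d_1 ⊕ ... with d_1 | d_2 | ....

Answer: M ≅ ℤ/5 ⊕ ℤ/5

Derivation:
rank_ℚ(R)=2; free=2−2=0
SNF(R) diag = [5, 5] → torsion [5, 5]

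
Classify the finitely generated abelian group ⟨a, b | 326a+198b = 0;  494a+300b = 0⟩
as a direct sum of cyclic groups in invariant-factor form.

rank_ℚ(R)=2; free=2−2=0
SNF(R) diag = [2, 6] → torsion [2, 6]

Answer: M ≅ ℤ/2 ⊕ ℤ/6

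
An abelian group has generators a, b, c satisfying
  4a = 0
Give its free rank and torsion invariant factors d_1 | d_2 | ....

rank_ℚ(R)=1; free=3−1=2
SNF(R) diag = [4] → torsion [4]

Answer: M ≅ ℤ^2 ⊕ ℤ/4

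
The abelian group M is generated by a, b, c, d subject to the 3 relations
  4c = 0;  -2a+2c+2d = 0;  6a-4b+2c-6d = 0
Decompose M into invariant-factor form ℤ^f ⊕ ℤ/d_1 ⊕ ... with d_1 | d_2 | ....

Answer: M ≅ ℤ^1 ⊕ ℤ/2 ⊕ ℤ/4 ⊕ ℤ/4

Derivation:
rank_ℚ(R)=3; free=4−3=1
SNF(R) diag = [2, 4, 4] → torsion [2, 4, 4]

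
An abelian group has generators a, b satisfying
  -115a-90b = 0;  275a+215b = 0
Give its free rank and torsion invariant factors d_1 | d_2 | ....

rank_ℚ(R)=2; free=2−2=0
SNF(R) diag = [5, 5] → torsion [5, 5]

Answer: M ≅ ℤ/5 ⊕ ℤ/5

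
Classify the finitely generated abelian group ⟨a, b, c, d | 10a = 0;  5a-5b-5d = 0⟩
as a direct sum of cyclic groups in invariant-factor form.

rank_ℚ(R)=2; free=4−2=2
SNF(R) diag = [5, 10] → torsion [5, 10]

Answer: M ≅ ℤ^2 ⊕ ℤ/5 ⊕ ℤ/10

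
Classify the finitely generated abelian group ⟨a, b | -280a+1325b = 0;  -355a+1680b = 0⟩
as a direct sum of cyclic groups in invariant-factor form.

rank_ℚ(R)=2; free=2−2=0
SNF(R) diag = [5, 5] → torsion [5, 5]

Answer: M ≅ ℤ/5 ⊕ ℤ/5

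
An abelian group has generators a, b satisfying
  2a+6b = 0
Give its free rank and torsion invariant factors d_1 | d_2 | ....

rank_ℚ(R)=1; free=2−1=1
SNF(R) diag = [2] → torsion [2]

Answer: M ≅ ℤ^1 ⊕ ℤ/2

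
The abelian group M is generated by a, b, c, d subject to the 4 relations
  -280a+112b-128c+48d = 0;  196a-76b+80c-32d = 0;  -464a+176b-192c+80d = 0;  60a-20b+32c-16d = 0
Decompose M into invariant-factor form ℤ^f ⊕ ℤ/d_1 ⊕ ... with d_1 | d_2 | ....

rank_ℚ(R)=4; free=4−4=0
SNF(R) diag = [4, 8, 16, 16] → torsion [4, 8, 16, 16]

Answer: M ≅ ℤ/4 ⊕ ℤ/8 ⊕ ℤ/16 ⊕ ℤ/16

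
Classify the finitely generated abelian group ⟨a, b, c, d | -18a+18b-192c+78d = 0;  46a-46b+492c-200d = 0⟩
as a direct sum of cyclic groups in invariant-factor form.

Answer: M ≅ ℤ^2 ⊕ ℤ/2 ⊕ ℤ/6

Derivation:
rank_ℚ(R)=2; free=4−2=2
SNF(R) diag = [2, 6] → torsion [2, 6]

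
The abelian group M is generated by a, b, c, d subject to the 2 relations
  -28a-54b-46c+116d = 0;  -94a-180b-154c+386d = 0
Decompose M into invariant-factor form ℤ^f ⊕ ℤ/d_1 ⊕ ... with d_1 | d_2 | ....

Answer: M ≅ ℤ^2 ⊕ ℤ/2 ⊕ ℤ/6

Derivation:
rank_ℚ(R)=2; free=4−2=2
SNF(R) diag = [2, 6] → torsion [2, 6]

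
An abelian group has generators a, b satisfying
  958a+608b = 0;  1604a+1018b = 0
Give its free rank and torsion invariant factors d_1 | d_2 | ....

Answer: M ≅ ℤ/2 ⊕ ℤ/6

Derivation:
rank_ℚ(R)=2; free=2−2=0
SNF(R) diag = [2, 6] → torsion [2, 6]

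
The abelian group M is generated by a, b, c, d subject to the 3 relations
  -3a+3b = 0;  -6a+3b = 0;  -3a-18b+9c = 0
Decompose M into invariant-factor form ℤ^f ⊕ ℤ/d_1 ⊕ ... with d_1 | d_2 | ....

rank_ℚ(R)=3; free=4−3=1
SNF(R) diag = [3, 3, 9] → torsion [3, 3, 9]

Answer: M ≅ ℤ^1 ⊕ ℤ/3 ⊕ ℤ/3 ⊕ ℤ/9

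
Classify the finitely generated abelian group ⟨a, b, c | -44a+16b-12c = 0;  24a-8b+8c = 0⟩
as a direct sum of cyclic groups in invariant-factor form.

rank_ℚ(R)=2; free=3−2=1
SNF(R) diag = [4, 8] → torsion [4, 8]

Answer: M ≅ ℤ^1 ⊕ ℤ/4 ⊕ ℤ/8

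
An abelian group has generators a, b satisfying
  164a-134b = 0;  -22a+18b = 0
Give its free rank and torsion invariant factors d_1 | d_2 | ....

Answer: M ≅ ℤ/2 ⊕ ℤ/2

Derivation:
rank_ℚ(R)=2; free=2−2=0
SNF(R) diag = [2, 2] → torsion [2, 2]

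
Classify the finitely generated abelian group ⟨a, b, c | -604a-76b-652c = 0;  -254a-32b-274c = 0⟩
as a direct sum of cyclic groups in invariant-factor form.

rank_ℚ(R)=2; free=3−2=1
SNF(R) diag = [2, 4] → torsion [2, 4]

Answer: M ≅ ℤ^1 ⊕ ℤ/2 ⊕ ℤ/4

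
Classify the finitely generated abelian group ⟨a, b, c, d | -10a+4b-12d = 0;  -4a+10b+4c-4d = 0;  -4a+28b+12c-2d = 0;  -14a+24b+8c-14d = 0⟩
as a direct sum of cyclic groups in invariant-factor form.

Answer: M ≅ ℤ/2 ⊕ ℤ/2 ⊕ ℤ/2 ⊕ ℤ/4

Derivation:
rank_ℚ(R)=4; free=4−4=0
SNF(R) diag = [2, 2, 2, 4] → torsion [2, 2, 2, 4]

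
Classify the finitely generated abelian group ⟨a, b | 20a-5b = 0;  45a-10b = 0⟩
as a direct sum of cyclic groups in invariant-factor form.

Answer: M ≅ ℤ/5 ⊕ ℤ/5

Derivation:
rank_ℚ(R)=2; free=2−2=0
SNF(R) diag = [5, 5] → torsion [5, 5]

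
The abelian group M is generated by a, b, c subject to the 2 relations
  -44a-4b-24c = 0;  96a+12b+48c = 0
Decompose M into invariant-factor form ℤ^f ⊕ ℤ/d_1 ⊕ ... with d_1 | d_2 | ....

rank_ℚ(R)=2; free=3−2=1
SNF(R) diag = [4, 12] → torsion [4, 12]

Answer: M ≅ ℤ^1 ⊕ ℤ/4 ⊕ ℤ/12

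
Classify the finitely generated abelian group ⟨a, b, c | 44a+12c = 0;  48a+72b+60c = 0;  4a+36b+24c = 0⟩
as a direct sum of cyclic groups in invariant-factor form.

Answer: M ≅ ℤ/4 ⊕ ℤ/12 ⊕ ℤ/36

Derivation:
rank_ℚ(R)=3; free=3−3=0
SNF(R) diag = [4, 12, 36] → torsion [4, 12, 36]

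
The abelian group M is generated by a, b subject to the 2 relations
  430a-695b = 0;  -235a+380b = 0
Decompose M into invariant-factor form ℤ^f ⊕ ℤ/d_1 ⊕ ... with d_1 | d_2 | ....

rank_ℚ(R)=2; free=2−2=0
SNF(R) diag = [5, 15] → torsion [5, 15]

Answer: M ≅ ℤ/5 ⊕ ℤ/15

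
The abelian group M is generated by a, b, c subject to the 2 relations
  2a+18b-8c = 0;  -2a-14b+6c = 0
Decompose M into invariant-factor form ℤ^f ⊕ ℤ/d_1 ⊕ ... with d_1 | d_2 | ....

rank_ℚ(R)=2; free=3−2=1
SNF(R) diag = [2, 2] → torsion [2, 2]

Answer: M ≅ ℤ^1 ⊕ ℤ/2 ⊕ ℤ/2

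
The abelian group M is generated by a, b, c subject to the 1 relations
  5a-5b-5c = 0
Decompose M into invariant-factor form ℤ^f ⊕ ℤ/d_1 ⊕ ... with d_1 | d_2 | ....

rank_ℚ(R)=1; free=3−1=2
SNF(R) diag = [5] → torsion [5]

Answer: M ≅ ℤ^2 ⊕ ℤ/5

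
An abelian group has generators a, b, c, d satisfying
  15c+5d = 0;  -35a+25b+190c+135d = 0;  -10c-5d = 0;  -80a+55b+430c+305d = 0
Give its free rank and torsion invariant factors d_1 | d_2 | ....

rank_ℚ(R)=4; free=4−4=0
SNF(R) diag = [5, 5, 5, 15] → torsion [5, 5, 5, 15]

Answer: M ≅ ℤ/5 ⊕ ℤ/5 ⊕ ℤ/5 ⊕ ℤ/15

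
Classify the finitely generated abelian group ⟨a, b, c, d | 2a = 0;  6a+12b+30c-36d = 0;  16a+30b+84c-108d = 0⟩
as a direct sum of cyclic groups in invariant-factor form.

rank_ℚ(R)=3; free=4−3=1
SNF(R) diag = [2, 6, 18] → torsion [2, 6, 18]

Answer: M ≅ ℤ^1 ⊕ ℤ/2 ⊕ ℤ/6 ⊕ ℤ/18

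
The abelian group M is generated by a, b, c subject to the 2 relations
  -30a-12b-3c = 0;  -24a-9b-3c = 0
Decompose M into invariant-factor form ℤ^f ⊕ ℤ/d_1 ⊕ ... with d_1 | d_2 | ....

rank_ℚ(R)=2; free=3−2=1
SNF(R) diag = [3, 3] → torsion [3, 3]

Answer: M ≅ ℤ^1 ⊕ ℤ/3 ⊕ ℤ/3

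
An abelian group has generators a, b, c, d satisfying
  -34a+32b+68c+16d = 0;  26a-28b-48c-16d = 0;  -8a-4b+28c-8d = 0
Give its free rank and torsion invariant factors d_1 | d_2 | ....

rank_ℚ(R)=3; free=4−3=1
SNF(R) diag = [2, 4, 8] → torsion [2, 4, 8]

Answer: M ≅ ℤ^1 ⊕ ℤ/2 ⊕ ℤ/4 ⊕ ℤ/8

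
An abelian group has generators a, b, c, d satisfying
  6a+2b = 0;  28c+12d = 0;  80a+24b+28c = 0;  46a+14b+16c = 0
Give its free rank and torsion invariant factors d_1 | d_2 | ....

Answer: M ≅ ℤ/2 ⊕ ℤ/4 ⊕ ℤ/4 ⊕ ℤ/12

Derivation:
rank_ℚ(R)=4; free=4−4=0
SNF(R) diag = [2, 4, 4, 12] → torsion [2, 4, 4, 12]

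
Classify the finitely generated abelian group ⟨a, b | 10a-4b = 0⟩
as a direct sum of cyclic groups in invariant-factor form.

rank_ℚ(R)=1; free=2−1=1
SNF(R) diag = [2] → torsion [2]

Answer: M ≅ ℤ^1 ⊕ ℤ/2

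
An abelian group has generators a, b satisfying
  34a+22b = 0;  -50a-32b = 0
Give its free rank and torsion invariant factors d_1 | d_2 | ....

rank_ℚ(R)=2; free=2−2=0
SNF(R) diag = [2, 6] → torsion [2, 6]

Answer: M ≅ ℤ/2 ⊕ ℤ/6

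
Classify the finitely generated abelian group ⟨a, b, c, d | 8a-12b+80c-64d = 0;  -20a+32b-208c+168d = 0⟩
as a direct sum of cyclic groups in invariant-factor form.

rank_ℚ(R)=2; free=4−2=2
SNF(R) diag = [4, 4] → torsion [4, 4]

Answer: M ≅ ℤ^2 ⊕ ℤ/4 ⊕ ℤ/4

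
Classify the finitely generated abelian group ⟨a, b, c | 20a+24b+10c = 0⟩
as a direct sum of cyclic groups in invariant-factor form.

rank_ℚ(R)=1; free=3−1=2
SNF(R) diag = [2] → torsion [2]

Answer: M ≅ ℤ^2 ⊕ ℤ/2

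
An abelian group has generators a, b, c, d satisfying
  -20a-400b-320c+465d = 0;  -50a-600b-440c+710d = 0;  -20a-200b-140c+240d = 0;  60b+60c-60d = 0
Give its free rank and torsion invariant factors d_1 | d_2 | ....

Answer: M ≅ ℤ/5 ⊕ ℤ/10 ⊕ ℤ/20 ⊕ ℤ/60

Derivation:
rank_ℚ(R)=4; free=4−4=0
SNF(R) diag = [5, 10, 20, 60] → torsion [5, 10, 20, 60]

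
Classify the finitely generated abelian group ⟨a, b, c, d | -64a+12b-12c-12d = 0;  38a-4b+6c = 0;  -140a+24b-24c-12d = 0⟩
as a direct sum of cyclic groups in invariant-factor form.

Answer: M ≅ ℤ^1 ⊕ ℤ/2 ⊕ ℤ/4 ⊕ ℤ/12

Derivation:
rank_ℚ(R)=3; free=4−3=1
SNF(R) diag = [2, 4, 12] → torsion [2, 4, 12]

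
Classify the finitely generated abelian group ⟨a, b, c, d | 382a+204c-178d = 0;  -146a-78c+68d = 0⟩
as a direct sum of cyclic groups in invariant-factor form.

rank_ℚ(R)=2; free=4−2=2
SNF(R) diag = [2, 6] → torsion [2, 6]

Answer: M ≅ ℤ^2 ⊕ ℤ/2 ⊕ ℤ/6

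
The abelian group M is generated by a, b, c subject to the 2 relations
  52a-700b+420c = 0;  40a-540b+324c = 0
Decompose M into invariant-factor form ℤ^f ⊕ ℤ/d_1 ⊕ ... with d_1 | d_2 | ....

Answer: M ≅ ℤ^1 ⊕ ℤ/4 ⊕ ℤ/4

Derivation:
rank_ℚ(R)=2; free=3−2=1
SNF(R) diag = [4, 4] → torsion [4, 4]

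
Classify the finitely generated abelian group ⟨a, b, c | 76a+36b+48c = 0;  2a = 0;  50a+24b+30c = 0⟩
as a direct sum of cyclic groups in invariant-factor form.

rank_ℚ(R)=3; free=3−3=0
SNF(R) diag = [2, 6, 12] → torsion [2, 6, 12]

Answer: M ≅ ℤ/2 ⊕ ℤ/6 ⊕ ℤ/12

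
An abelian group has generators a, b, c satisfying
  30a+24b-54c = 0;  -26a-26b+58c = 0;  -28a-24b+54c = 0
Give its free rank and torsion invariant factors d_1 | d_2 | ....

Answer: M ≅ ℤ/2 ⊕ ℤ/2 ⊕ ℤ/6

Derivation:
rank_ℚ(R)=3; free=3−3=0
SNF(R) diag = [2, 2, 6] → torsion [2, 2, 6]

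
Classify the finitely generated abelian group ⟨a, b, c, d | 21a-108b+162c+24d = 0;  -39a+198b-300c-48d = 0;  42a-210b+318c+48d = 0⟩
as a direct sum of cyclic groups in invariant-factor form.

Answer: M ≅ ℤ^1 ⊕ ℤ/3 ⊕ ℤ/6 ⊕ ℤ/12

Derivation:
rank_ℚ(R)=3; free=4−3=1
SNF(R) diag = [3, 6, 12] → torsion [3, 6, 12]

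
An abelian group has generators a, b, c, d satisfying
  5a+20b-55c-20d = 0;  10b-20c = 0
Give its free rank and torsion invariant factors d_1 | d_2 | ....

Answer: M ≅ ℤ^2 ⊕ ℤ/5 ⊕ ℤ/10

Derivation:
rank_ℚ(R)=2; free=4−2=2
SNF(R) diag = [5, 10] → torsion [5, 10]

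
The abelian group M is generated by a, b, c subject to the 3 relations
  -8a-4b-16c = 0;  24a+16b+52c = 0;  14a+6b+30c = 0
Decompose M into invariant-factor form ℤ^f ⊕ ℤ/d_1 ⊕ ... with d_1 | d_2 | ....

rank_ℚ(R)=3; free=3−3=0
SNF(R) diag = [2, 4, 12] → torsion [2, 4, 12]

Answer: M ≅ ℤ/2 ⊕ ℤ/4 ⊕ ℤ/12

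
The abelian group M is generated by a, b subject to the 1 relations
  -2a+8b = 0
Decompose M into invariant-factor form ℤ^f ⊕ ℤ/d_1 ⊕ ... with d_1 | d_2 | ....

Answer: M ≅ ℤ^1 ⊕ ℤ/2

Derivation:
rank_ℚ(R)=1; free=2−1=1
SNF(R) diag = [2] → torsion [2]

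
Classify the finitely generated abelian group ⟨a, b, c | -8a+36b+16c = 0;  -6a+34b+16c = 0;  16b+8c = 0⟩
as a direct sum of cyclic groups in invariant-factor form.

Answer: M ≅ ℤ/2 ⊕ ℤ/4 ⊕ ℤ/8

Derivation:
rank_ℚ(R)=3; free=3−3=0
SNF(R) diag = [2, 4, 8] → torsion [2, 4, 8]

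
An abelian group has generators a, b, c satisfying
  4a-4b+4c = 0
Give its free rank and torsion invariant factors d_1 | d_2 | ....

Answer: M ≅ ℤ^2 ⊕ ℤ/4

Derivation:
rank_ℚ(R)=1; free=3−1=2
SNF(R) diag = [4] → torsion [4]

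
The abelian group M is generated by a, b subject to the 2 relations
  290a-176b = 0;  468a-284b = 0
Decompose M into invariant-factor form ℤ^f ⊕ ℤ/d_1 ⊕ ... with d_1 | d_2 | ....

Answer: M ≅ ℤ/2 ⊕ ℤ/4

Derivation:
rank_ℚ(R)=2; free=2−2=0
SNF(R) diag = [2, 4] → torsion [2, 4]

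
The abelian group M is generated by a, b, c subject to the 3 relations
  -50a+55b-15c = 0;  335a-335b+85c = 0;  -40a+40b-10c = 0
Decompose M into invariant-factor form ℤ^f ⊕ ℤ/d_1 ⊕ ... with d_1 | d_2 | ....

Answer: M ≅ ℤ/5 ⊕ ℤ/5 ⊕ ℤ/10

Derivation:
rank_ℚ(R)=3; free=3−3=0
SNF(R) diag = [5, 5, 10] → torsion [5, 5, 10]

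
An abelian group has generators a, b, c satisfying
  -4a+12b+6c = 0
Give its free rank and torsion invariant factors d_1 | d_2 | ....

rank_ℚ(R)=1; free=3−1=2
SNF(R) diag = [2] → torsion [2]

Answer: M ≅ ℤ^2 ⊕ ℤ/2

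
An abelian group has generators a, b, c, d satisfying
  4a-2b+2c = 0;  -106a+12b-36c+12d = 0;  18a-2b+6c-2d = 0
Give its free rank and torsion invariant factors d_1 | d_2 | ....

Answer: M ≅ ℤ^1 ⊕ ℤ/2 ⊕ ℤ/2 ⊕ ℤ/2

Derivation:
rank_ℚ(R)=3; free=4−3=1
SNF(R) diag = [2, 2, 2] → torsion [2, 2, 2]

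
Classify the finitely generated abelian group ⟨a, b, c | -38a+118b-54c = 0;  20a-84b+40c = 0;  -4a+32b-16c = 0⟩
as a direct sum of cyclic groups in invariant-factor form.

rank_ℚ(R)=3; free=3−3=0
SNF(R) diag = [2, 4, 4] → torsion [2, 4, 4]

Answer: M ≅ ℤ/2 ⊕ ℤ/4 ⊕ ℤ/4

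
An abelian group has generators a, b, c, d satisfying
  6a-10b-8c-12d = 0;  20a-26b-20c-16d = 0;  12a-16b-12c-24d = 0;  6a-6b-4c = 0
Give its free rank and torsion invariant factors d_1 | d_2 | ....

rank_ℚ(R)=4; free=4−4=0
SNF(R) diag = [2, 2, 4, 12] → torsion [2, 2, 4, 12]

Answer: M ≅ ℤ/2 ⊕ ℤ/2 ⊕ ℤ/4 ⊕ ℤ/12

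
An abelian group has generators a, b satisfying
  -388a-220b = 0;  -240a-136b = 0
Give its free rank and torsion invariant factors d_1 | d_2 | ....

rank_ℚ(R)=2; free=2−2=0
SNF(R) diag = [4, 8] → torsion [4, 8]

Answer: M ≅ ℤ/4 ⊕ ℤ/8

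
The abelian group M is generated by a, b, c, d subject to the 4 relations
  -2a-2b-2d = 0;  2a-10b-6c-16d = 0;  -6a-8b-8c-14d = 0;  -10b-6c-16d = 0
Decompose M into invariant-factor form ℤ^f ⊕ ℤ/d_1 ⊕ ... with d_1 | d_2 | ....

Answer: M ≅ ℤ/2 ⊕ ℤ/2 ⊕ ℤ/2 ⊕ ℤ/6

Derivation:
rank_ℚ(R)=4; free=4−4=0
SNF(R) diag = [2, 2, 2, 6] → torsion [2, 2, 2, 6]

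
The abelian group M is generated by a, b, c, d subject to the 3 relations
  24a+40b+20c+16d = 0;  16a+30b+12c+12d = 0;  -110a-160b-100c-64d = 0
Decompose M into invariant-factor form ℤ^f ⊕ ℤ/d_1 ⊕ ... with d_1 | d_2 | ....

rank_ℚ(R)=3; free=4−3=1
SNF(R) diag = [2, 2, 4] → torsion [2, 2, 4]

Answer: M ≅ ℤ^1 ⊕ ℤ/2 ⊕ ℤ/2 ⊕ ℤ/4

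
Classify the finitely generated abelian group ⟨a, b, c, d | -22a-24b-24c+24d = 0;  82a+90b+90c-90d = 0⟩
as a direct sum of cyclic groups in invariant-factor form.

Answer: M ≅ ℤ^2 ⊕ ℤ/2 ⊕ ℤ/6

Derivation:
rank_ℚ(R)=2; free=4−2=2
SNF(R) diag = [2, 6] → torsion [2, 6]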